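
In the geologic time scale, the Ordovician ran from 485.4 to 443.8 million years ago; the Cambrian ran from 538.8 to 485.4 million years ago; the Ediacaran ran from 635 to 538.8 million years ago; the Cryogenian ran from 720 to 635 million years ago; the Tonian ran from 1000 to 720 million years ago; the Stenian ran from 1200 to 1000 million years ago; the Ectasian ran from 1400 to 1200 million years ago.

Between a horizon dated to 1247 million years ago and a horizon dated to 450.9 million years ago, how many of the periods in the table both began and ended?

5

1247 Ma sits inside the Ectasian (1400–1200) and 450.9 Ma inside the Ordovician (485.4–443.8); neither of those is wholly between the two dates.
The listed periods lying completely between them are Stenian, Tonian, Cryogenian, Ediacaran, Cambrian — 5 in all.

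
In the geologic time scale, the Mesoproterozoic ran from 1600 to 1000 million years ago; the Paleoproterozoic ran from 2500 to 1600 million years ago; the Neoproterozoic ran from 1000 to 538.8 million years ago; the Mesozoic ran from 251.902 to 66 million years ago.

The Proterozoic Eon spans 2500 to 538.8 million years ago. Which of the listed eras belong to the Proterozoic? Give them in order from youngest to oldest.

Eras with both bounds inside 2500–538.8 Ma: Neoproterozoic (1000–538.8), Mesoproterozoic (1600–1000), Paleoproterozoic (2500–1600).

Neoproterozoic, Mesoproterozoic, Paleoproterozoic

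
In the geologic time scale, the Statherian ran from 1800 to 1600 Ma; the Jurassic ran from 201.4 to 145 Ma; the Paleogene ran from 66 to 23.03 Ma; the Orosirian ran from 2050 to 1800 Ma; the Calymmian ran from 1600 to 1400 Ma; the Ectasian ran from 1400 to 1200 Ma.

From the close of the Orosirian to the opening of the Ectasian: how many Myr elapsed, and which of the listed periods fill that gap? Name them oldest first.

400 million years; Statherian, Calymmian

End of Orosirian = 1800 Ma; start of Ectasian = 1400 Ma.
Gap = 1800 − 1400 = 400 Myr.
Periods wholly inside 1800–1400 Ma: Statherian (1800–1600), Calymmian (1600–1400).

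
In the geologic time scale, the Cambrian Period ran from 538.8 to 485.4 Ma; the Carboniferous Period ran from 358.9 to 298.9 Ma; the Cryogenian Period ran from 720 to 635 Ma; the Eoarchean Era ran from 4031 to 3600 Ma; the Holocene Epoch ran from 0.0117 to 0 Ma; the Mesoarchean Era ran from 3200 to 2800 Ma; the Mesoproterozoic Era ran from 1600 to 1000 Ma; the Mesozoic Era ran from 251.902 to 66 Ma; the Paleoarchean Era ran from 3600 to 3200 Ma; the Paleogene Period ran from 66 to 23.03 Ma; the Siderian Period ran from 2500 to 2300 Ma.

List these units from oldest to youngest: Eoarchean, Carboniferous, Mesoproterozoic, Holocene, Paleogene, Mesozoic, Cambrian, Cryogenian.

Eoarchean → Mesoproterozoic → Cryogenian → Cambrian → Carboniferous → Mesozoic → Paleogene → Holocene

The oldest of these is Eoarchean (starts 4031 Ma) and the youngest is Holocene (ends 0 Ma).
In between, by decreasing start age: Mesoproterozoic (1600), Cryogenian (720), Cambrian (538.8), Carboniferous (358.9), Mesozoic (251.902), Paleogene (66).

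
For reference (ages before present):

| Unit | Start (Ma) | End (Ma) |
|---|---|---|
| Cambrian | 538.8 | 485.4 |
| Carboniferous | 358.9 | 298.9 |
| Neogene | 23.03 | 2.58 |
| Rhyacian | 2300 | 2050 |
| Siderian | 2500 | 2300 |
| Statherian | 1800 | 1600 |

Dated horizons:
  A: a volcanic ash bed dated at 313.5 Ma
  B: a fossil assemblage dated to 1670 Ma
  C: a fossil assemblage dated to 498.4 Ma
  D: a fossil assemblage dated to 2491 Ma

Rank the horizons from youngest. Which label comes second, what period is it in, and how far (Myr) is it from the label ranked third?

C, in the Cambrian; 1171.6 million years to B

Sorted youngest-first by Ma: A (313.5), C (498.4), B (1670), D (2491).
The second youngest is C at 498.4 Ma, which lies in 538.8–485.4 Ma: the Cambrian.
The third youngest is B at 1670 Ma; separation = |498.4 − 1670| = 1171.6 Myr.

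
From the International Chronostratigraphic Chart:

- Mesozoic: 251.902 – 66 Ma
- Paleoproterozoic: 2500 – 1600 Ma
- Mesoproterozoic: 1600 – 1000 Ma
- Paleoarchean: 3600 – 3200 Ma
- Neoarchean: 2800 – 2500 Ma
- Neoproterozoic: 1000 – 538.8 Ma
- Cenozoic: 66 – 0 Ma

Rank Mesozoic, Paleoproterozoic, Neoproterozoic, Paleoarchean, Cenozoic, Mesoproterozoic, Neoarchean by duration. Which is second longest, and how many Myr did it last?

Start − end for each: Mesozoic 251.902 − 66 = 185.902; Paleoproterozoic 2500 − 1600 = 900; Neoproterozoic 1000 − 538.8 = 461.2; Paleoarchean 3600 − 3200 = 400; Cenozoic 66 − 0 = 66; Mesoproterozoic 1600 − 1000 = 600; Neoarchean 2800 − 2500 = 300.
Ranking these from longest: Paleoproterozoic > Mesoproterozoic > Neoproterozoic > Paleoarchean > Neoarchean > Mesozoic > Cenozoic.
Position 2 in that ranking is Mesoproterozoic, which lasted 600 Myr.

Mesoproterozoic, 600 million years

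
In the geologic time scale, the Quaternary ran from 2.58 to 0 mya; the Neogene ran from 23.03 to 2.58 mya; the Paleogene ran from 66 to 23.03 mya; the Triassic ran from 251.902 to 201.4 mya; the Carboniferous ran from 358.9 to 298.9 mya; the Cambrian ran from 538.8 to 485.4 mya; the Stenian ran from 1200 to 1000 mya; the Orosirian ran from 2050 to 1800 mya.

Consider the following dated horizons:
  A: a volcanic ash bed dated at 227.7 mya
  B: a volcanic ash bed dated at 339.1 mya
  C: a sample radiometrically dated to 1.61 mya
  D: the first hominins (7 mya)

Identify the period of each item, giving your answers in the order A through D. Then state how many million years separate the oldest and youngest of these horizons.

A — Triassic; B — Carboniferous; C — Quaternary; D — Neogene; span 337.49 million years

Match each age against the start–end ranges in the excerpt: A = 227.7 Ma → Triassic (251.902–201.4); B = 339.1 Ma → Carboniferous (358.9–298.9); C = 1.61 Ma → Quaternary (2.58–0); D = 7 Ma → Neogene (23.03–2.58).
The largest age is 339.1 Ma and the smallest is 1.61 Ma; their difference is 337.49 Myr.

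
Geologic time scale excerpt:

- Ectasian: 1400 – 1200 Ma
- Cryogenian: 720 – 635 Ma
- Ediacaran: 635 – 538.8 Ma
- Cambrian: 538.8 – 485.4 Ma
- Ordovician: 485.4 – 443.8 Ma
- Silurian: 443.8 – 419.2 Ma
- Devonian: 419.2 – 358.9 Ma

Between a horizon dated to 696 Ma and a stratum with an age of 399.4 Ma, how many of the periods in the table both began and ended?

4

The older date is 696 Ma and the younger is 399.4 Ma.
Periods with start < 696 and end > 399.4 Ma: Ediacaran (635–538.8), Cambrian (538.8–485.4), Ordovician (485.4–443.8), Silurian (443.8–419.2).
That is 4 complete periods.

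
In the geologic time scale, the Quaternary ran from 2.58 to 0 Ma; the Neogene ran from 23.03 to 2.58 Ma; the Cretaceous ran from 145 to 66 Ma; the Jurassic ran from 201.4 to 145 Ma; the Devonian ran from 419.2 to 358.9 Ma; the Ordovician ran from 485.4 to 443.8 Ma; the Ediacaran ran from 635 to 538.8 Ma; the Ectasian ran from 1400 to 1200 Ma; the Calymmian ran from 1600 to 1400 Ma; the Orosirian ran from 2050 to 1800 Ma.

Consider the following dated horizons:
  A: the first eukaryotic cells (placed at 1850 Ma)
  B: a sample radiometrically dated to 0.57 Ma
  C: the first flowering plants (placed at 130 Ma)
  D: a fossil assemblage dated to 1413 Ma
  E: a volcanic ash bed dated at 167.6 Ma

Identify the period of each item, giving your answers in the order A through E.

A: 1850 Ma lies in 2050–1800 Ma, so Orosirian.
B: 0.57 Ma lies in 2.58–0 Ma, so Quaternary.
C: 130 Ma lies in 145–66 Ma, so Cretaceous.
D: 1413 Ma lies in 1600–1400 Ma, so Calymmian.
E: 167.6 Ma lies in 201.4–145 Ma, so Jurassic.

A — Orosirian; B — Quaternary; C — Cretaceous; D — Calymmian; E — Jurassic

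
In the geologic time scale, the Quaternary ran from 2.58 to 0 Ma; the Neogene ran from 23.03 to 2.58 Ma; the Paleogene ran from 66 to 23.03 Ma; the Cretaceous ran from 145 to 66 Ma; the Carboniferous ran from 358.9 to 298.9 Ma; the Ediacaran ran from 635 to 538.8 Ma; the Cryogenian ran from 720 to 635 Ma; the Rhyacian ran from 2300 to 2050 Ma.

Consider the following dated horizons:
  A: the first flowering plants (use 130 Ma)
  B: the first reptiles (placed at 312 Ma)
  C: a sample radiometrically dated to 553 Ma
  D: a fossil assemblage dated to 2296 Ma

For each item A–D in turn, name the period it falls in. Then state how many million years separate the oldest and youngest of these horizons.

A — Cretaceous; B — Carboniferous; C — Ediacaran; D — Rhyacian; span 2166 million years

Match each age against the start–end ranges in the excerpt: A = 130 Ma → Cretaceous (145–66); B = 312 Ma → Carboniferous (358.9–298.9); C = 553 Ma → Ediacaran (635–538.8); D = 2296 Ma → Rhyacian (2300–2050).
The largest age is 2296 Ma and the smallest is 130 Ma; their difference is 2166 Myr.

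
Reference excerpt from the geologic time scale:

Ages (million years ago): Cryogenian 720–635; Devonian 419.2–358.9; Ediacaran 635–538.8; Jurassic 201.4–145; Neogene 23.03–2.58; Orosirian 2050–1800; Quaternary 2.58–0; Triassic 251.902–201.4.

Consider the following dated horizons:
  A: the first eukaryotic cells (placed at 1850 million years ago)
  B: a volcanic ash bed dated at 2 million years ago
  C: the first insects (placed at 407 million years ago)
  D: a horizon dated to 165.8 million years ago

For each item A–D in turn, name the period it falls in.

A — Orosirian; B — Quaternary; C — Devonian; D — Jurassic

A: 1850 Ma lies in 2050–1800 Ma, so Orosirian.
B: 2 Ma lies in 2.58–0 Ma, so Quaternary.
C: 407 Ma lies in 419.2–358.9 Ma, so Devonian.
D: 165.8 Ma lies in 201.4–145 Ma, so Jurassic.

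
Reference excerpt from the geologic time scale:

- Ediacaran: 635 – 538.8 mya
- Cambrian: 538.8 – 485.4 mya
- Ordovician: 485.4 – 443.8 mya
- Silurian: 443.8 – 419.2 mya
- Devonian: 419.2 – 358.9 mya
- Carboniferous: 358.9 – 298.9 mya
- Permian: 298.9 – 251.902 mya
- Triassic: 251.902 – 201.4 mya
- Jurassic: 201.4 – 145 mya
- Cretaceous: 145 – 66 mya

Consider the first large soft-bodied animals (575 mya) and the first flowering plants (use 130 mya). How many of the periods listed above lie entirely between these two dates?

The older date is 575 Ma and the younger is 130 Ma.
Periods with start < 575 and end > 130 Ma: Cambrian (538.8–485.4), Ordovician (485.4–443.8), Silurian (443.8–419.2), Devonian (419.2–358.9), Carboniferous (358.9–298.9), Permian (298.9–251.902), Triassic (251.902–201.4), Jurassic (201.4–145).
That is 8 complete periods.

8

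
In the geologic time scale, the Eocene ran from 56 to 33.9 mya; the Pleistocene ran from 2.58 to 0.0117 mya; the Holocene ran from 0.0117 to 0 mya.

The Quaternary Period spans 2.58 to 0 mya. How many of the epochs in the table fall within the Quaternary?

2

Epochs inside 2.58–0 Ma: Pleistocene, Holocene — 2 in total.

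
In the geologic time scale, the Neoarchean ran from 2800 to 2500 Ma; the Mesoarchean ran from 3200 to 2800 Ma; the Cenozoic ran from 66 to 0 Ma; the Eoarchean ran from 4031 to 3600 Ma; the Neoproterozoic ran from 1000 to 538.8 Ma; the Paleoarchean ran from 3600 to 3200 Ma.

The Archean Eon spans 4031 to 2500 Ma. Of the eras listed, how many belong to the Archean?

4

Eras inside 4031–2500 Ma: Eoarchean, Paleoarchean, Mesoarchean, Neoarchean — 4 in total.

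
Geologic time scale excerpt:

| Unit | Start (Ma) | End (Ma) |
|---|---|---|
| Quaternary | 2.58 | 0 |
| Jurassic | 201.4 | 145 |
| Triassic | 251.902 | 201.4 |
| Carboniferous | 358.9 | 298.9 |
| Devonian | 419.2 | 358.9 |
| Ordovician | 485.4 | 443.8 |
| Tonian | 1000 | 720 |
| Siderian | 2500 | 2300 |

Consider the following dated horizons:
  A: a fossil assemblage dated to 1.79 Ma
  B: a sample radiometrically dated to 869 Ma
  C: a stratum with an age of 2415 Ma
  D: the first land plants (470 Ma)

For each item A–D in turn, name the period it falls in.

A — Quaternary; B — Tonian; C — Siderian; D — Ordovician

Match each age against the start–end ranges in the excerpt: A = 1.79 Ma → Quaternary (2.58–0); B = 869 Ma → Tonian (1000–720); C = 2415 Ma → Siderian (2500–2300); D = 470 Ma → Ordovician (485.4–443.8).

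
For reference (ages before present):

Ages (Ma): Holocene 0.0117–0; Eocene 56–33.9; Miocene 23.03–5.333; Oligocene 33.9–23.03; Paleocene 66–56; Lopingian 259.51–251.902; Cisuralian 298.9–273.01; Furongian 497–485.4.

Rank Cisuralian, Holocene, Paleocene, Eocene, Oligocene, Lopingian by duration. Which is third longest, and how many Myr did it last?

Durations: Cisuralian 25.89; Holocene 0.0117; Paleocene 10; Eocene 22.1; Oligocene 10.87; Lopingian 7.608 Myr.
Sorted longest-first: Cisuralian (25.89), Eocene (22.1), Oligocene (10.87), Paleocene (10), Lopingian (7.608), Holocene (0.0117).
The third longest is Oligocene at 10.87 Myr.

Oligocene, 10.87 million years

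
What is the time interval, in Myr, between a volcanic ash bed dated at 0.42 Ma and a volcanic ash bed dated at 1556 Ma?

1555.58 million years

1556 − 0.42 = 1555.58 million years.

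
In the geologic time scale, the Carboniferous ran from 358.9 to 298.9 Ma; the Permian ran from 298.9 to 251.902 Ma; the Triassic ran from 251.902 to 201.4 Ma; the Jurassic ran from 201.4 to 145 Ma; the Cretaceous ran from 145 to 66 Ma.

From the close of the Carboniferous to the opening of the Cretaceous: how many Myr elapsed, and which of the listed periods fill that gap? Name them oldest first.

153.9 million years; Permian, Triassic, Jurassic

End of Carboniferous = 298.9 Ma; start of Cretaceous = 145 Ma.
Gap = 298.9 − 145 = 153.9 Myr.
Periods wholly inside 298.9–145 Ma: Permian (298.9–251.902), Triassic (251.902–201.4), Jurassic (201.4–145).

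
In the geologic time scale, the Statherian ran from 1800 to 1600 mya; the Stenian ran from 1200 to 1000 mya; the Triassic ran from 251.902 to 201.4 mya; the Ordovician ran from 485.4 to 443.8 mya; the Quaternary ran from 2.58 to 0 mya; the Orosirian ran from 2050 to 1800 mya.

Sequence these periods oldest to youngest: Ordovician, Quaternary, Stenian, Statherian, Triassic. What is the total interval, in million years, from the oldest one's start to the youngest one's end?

Statherian → Stenian → Ordovician → Triassic → Quaternary; total span 1800 Myr

Start ages (Ma): Statherian 1800, Stenian 1200, Ordovician 485.4, Triassic 251.902, Quaternary 2.58.
Ordered oldest to youngest: Statherian, Stenian, Ordovician, Triassic, Quaternary.
Span = 1800 − 0 = 1800 Myr.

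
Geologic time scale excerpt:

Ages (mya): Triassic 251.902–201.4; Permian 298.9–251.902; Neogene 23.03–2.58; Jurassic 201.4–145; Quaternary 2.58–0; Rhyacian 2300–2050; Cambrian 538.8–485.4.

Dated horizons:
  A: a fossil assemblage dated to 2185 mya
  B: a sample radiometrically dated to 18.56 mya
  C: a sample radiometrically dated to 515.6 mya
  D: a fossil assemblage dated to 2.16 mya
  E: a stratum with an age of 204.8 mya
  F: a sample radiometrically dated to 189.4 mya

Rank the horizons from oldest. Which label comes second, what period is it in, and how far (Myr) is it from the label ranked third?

C, in the Cambrian; 310.8 million years to E

Sorted oldest-first by Ma: A (2185), C (515.6), E (204.8), F (189.4), B (18.56), D (2.16).
The second oldest is C at 515.6 Ma, which lies in 538.8–485.4 Ma: the Cambrian.
The third oldest is E at 204.8 Ma; separation = |515.6 − 204.8| = 310.8 Myr.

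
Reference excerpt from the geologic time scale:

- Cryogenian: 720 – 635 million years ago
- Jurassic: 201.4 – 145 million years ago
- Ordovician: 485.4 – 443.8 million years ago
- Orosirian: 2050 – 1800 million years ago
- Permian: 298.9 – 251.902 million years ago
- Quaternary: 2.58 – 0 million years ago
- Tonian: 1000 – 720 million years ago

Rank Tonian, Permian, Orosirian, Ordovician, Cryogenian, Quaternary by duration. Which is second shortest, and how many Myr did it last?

Start − end for each: Tonian 1000 − 720 = 280; Permian 298.9 − 251.902 = 46.998; Orosirian 2050 − 1800 = 250; Ordovician 485.4 − 443.8 = 41.6; Cryogenian 720 − 635 = 85; Quaternary 2.58 − 0 = 2.58.
Ranking these from shortest: Quaternary < Ordovician < Permian < Cryogenian < Orosirian < Tonian.
Position 2 in that ranking is Ordovician, which lasted 41.6 Myr.

Ordovician, 41.6 million years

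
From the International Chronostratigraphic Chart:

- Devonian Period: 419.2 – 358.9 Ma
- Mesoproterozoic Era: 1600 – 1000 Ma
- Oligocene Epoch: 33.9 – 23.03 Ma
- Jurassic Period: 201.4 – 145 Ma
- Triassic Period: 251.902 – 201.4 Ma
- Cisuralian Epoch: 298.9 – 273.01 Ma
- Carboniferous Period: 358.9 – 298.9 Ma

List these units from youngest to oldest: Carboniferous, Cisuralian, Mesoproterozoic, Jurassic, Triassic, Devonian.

Sorting by start age (ascending Ma, since larger Ma = older): Jurassic start 201.4, Triassic start 251.902, Cisuralian start 298.9, Carboniferous start 358.9, Devonian start 419.2, Mesoproterozoic start 1600.

Jurassic → Triassic → Cisuralian → Carboniferous → Devonian → Mesoproterozoic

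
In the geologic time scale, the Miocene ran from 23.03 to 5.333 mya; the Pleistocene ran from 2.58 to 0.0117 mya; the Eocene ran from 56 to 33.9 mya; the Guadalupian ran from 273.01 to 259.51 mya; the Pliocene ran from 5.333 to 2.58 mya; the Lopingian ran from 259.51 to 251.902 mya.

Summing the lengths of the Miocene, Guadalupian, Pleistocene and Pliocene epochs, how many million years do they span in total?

36.5183 million years

Each duration: Miocene = 17.697; Guadalupian = 13.5; Pleistocene = 2.5683; Pliocene = 2.753.
Sum: 17.697 + 13.5 + 2.5683 + 2.753 = 36.5183 Myr.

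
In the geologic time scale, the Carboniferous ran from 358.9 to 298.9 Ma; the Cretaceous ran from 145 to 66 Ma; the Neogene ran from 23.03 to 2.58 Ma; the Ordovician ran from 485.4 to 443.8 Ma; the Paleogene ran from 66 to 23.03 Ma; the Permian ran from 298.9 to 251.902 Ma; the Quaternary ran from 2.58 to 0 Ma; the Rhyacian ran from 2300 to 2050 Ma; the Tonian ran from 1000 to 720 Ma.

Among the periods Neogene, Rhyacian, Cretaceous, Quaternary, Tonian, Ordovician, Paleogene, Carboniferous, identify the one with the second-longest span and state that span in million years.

Durations: Neogene 20.45; Rhyacian 250; Cretaceous 79; Quaternary 2.58; Tonian 280; Ordovician 41.6; Paleogene 42.97; Carboniferous 60 Myr.
Sorted longest-first: Tonian (280), Rhyacian (250), Cretaceous (79), Carboniferous (60), Paleogene (42.97), Ordovician (41.6), Neogene (20.45), Quaternary (2.58).
The second longest is Rhyacian at 250 Myr.

Rhyacian, 250 million years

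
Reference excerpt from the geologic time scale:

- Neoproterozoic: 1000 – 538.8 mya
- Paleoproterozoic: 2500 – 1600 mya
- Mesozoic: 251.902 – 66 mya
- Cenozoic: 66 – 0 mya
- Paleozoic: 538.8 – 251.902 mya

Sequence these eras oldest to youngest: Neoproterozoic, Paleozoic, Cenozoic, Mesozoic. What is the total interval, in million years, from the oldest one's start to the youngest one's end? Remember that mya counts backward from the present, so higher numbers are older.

Start ages (Ma): Neoproterozoic 1000, Paleozoic 538.8, Mesozoic 251.902, Cenozoic 66.
Ordered oldest to youngest: Neoproterozoic, Paleozoic, Mesozoic, Cenozoic.
Span = 1000 − 0 = 1000 Myr.

Neoproterozoic → Paleozoic → Mesozoic → Cenozoic; total span 1000 Myr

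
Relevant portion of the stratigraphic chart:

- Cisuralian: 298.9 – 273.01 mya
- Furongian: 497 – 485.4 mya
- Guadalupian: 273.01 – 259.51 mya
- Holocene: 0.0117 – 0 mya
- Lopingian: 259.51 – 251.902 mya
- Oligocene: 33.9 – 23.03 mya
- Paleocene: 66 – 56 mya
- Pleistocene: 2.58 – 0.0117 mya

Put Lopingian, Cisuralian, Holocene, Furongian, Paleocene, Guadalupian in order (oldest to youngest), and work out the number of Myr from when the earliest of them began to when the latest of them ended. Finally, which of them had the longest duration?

Furongian → Cisuralian → Guadalupian → Lopingian → Paleocene → Holocene; total span 497 Myr; longest is Cisuralian

From the excerpt: Lopingian 259.51–251.902; Cisuralian 298.9–273.01; Holocene 0.0117–0; Furongian 497–485.4; Paleocene 66–56; Guadalupian 273.01–259.51 (Ma).
Larger Ma is earlier, so the oldest is Furongian and the youngest is Holocene; oldest to youngest: Furongian, Cisuralian, Guadalupian, Lopingian, Paleocene, Holocene.
Oldest start 497 minus youngest end 0 gives 497 Myr overall.
Individual lengths (start − end): Holocene 0.0117; Guadalupian 13.5; Cisuralian 25.89; Lopingian 7.608; Paleocene 10; Furongian 11.6. The largest is Cisuralian at 25.89 Myr.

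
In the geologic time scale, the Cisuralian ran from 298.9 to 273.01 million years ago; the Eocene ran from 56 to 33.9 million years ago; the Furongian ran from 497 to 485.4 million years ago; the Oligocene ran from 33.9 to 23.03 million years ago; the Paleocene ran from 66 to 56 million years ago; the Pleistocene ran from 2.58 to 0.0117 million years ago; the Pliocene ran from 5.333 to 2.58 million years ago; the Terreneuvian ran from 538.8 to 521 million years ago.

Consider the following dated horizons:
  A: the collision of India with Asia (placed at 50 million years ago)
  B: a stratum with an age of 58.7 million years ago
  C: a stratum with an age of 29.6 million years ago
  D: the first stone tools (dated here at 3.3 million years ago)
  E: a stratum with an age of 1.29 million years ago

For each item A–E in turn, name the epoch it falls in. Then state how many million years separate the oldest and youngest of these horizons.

A: 50 Ma lies in 56–33.9 Ma, so Eocene.
B: 58.7 Ma lies in 66–56 Ma, so Paleocene.
C: 29.6 Ma lies in 33.9–23.03 Ma, so Oligocene.
D: 3.3 Ma lies in 5.333–2.58 Ma, so Pliocene.
E: 1.29 Ma lies in 2.58–0.0117 Ma, so Pleistocene.
Oldest = 58.7 Ma, youngest = 1.29 Ma → span 57.41 Myr.

A — Eocene; B — Paleocene; C — Oligocene; D — Pliocene; E — Pleistocene; span 57.41 million years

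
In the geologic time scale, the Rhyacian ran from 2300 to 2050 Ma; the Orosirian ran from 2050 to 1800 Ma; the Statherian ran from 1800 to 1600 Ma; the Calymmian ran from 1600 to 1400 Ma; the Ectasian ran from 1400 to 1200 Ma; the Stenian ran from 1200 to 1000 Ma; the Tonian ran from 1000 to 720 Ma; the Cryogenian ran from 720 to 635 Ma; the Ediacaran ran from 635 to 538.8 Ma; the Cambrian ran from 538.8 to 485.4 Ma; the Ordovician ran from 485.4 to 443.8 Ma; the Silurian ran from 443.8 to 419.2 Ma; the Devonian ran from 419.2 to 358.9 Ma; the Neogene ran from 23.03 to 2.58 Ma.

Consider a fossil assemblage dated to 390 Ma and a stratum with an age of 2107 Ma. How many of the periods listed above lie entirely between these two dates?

The older date is 2107 Ma and the younger is 390 Ma.
Periods with start < 2107 and end > 390 Ma: Orosirian (2050–1800), Statherian (1800–1600), Calymmian (1600–1400), Ectasian (1400–1200), Stenian (1200–1000), Tonian (1000–720), Cryogenian (720–635), Ediacaran (635–538.8), Cambrian (538.8–485.4), Ordovician (485.4–443.8), Silurian (443.8–419.2).
That is 11 complete periods.

11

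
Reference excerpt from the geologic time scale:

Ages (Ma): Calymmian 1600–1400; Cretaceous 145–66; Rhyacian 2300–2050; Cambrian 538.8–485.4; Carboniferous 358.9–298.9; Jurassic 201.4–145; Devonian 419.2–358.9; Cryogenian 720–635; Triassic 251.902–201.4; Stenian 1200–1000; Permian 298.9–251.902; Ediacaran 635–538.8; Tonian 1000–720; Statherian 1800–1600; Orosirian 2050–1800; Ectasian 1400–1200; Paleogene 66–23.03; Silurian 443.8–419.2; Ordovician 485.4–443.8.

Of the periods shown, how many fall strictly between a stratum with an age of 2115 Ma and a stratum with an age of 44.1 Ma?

2115 Ma sits inside the Rhyacian (2300–2050) and 44.1 Ma inside the Paleogene (66–23.03); neither of those is wholly between the two dates.
The listed periods lying completely between them are Orosirian, Statherian, Calymmian, Ectasian, Stenian, Tonian, Cryogenian, Ediacaran, Cambrian, Ordovician, Silurian, Devonian, Carboniferous, Permian, Triassic, Jurassic, Cretaceous — 17 in all.

17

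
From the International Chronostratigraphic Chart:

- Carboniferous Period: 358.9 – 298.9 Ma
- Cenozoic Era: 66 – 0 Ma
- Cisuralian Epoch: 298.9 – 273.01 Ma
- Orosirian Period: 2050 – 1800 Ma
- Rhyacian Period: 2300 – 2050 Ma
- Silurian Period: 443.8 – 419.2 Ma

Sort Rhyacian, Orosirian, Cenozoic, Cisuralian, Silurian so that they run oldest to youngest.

Sorting by start age (descending Ma, since larger Ma = older): Rhyacian began 2300, Orosirian began 2050, Silurian began 443.8, Cisuralian began 298.9, Cenozoic began 66.

Rhyacian, then Orosirian, then Silurian, then Cisuralian, then Cenozoic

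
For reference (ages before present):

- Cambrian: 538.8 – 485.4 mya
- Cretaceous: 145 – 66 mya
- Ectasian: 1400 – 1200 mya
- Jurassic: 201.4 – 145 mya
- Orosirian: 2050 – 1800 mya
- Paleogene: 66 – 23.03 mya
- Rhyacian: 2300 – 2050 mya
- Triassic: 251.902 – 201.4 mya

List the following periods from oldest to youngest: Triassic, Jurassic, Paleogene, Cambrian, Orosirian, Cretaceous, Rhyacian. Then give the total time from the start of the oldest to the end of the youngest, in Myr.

Rhyacian, Orosirian, Cambrian, Triassic, Jurassic, Cretaceous, Paleogene; total span 2276.97 Myr

From the excerpt: Triassic 251.902–201.4; Jurassic 201.4–145; Paleogene 66–23.03; Cambrian 538.8–485.4; Orosirian 2050–1800; Cretaceous 145–66; Rhyacian 2300–2050 (Ma).
Larger Ma is earlier, so the oldest is Rhyacian and the youngest is Paleogene; oldest to youngest: Rhyacian, Orosirian, Cambrian, Triassic, Jurassic, Cretaceous, Paleogene.
Oldest start 2300 minus youngest end 23.03 gives 2276.97 Myr overall.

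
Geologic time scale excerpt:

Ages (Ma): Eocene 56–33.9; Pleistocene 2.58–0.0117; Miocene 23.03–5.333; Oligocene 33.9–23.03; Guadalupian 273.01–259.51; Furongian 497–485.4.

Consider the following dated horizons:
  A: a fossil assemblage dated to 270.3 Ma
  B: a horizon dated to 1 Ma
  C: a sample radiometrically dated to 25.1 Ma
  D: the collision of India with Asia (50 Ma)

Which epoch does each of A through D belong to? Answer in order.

A — Guadalupian; B — Pleistocene; C — Oligocene; D — Eocene

A: 270.3 Ma lies in 273.01–259.51 Ma, so Guadalupian.
B: 1 Ma lies in 2.58–0.0117 Ma, so Pleistocene.
C: 25.1 Ma lies in 33.9–23.03 Ma, so Oligocene.
D: 50 Ma lies in 56–33.9 Ma, so Eocene.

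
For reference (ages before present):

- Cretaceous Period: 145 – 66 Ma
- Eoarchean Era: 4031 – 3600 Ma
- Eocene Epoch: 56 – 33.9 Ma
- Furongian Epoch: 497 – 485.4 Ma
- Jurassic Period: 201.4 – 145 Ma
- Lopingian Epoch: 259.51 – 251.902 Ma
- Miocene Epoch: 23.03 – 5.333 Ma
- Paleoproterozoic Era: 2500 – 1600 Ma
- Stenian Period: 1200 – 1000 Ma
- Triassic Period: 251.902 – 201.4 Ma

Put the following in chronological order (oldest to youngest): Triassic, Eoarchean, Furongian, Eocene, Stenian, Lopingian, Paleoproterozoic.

The oldest of these is Eoarchean (starts 4031 Ma) and the youngest is Eocene (ends 33.9 Ma).
In between, by decreasing start age: Paleoproterozoic (2500), Stenian (1200), Furongian (497), Lopingian (259.51), Triassic (251.902).

Eoarchean, Paleoproterozoic, Stenian, Furongian, Lopingian, Triassic, Eocene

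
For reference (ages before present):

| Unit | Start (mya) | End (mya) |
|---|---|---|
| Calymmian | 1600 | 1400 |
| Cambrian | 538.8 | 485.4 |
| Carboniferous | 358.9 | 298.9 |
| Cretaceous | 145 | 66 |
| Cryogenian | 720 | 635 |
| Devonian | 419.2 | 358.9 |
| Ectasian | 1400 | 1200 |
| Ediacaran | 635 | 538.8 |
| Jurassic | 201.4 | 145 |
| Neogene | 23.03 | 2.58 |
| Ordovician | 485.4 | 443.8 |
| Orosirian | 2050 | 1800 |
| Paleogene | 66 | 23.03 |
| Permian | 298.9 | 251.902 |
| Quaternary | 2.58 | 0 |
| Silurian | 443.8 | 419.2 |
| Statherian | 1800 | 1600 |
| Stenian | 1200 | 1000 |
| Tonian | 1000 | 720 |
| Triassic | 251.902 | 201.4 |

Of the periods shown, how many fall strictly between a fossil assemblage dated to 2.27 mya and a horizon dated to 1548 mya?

1548 Ma sits inside the Calymmian (1600–1400) and 2.27 Ma inside the Quaternary (2.58–0); neither of those is wholly between the two dates.
The listed periods lying completely between them are Ectasian, Stenian, Tonian, Cryogenian, Ediacaran, Cambrian, Ordovician, Silurian, Devonian, Carboniferous, Permian, Triassic, Jurassic, Cretaceous, Paleogene, Neogene — 16 in all.

16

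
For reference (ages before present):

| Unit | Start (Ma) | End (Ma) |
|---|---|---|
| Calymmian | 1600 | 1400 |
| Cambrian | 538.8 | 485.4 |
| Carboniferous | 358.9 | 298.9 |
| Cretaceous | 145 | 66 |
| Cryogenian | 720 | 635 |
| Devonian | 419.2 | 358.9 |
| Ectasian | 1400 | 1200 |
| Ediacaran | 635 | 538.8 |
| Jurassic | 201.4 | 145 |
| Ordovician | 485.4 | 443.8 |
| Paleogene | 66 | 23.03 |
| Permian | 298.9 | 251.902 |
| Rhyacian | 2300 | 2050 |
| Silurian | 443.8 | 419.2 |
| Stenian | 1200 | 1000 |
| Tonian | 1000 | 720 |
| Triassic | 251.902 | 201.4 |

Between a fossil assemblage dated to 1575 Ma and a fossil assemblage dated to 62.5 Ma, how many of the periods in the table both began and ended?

14

The older date is 1575 Ma and the younger is 62.5 Ma.
Periods with start < 1575 and end > 62.5 Ma: Ectasian (1400–1200), Stenian (1200–1000), Tonian (1000–720), Cryogenian (720–635), Ediacaran (635–538.8), Cambrian (538.8–485.4), Ordovician (485.4–443.8), Silurian (443.8–419.2), Devonian (419.2–358.9), Carboniferous (358.9–298.9), Permian (298.9–251.902), Triassic (251.902–201.4), Jurassic (201.4–145), Cretaceous (145–66).
That is 14 complete periods.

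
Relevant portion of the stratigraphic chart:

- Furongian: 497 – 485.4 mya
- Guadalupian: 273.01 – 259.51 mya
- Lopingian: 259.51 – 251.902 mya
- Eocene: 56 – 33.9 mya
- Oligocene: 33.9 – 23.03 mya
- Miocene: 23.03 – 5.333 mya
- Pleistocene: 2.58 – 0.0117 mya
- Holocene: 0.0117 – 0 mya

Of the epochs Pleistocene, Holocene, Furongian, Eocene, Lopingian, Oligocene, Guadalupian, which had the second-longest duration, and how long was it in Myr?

Guadalupian, 13.5 million years

Durations: Pleistocene 2.5683; Holocene 0.0117; Furongian 11.6; Eocene 22.1; Lopingian 7.608; Oligocene 10.87; Guadalupian 13.5 Myr.
Sorted longest-first: Eocene (22.1), Guadalupian (13.5), Furongian (11.6), Oligocene (10.87), Lopingian (7.608), Pleistocene (2.5683), Holocene (0.0117).
The second longest is Guadalupian at 13.5 Myr.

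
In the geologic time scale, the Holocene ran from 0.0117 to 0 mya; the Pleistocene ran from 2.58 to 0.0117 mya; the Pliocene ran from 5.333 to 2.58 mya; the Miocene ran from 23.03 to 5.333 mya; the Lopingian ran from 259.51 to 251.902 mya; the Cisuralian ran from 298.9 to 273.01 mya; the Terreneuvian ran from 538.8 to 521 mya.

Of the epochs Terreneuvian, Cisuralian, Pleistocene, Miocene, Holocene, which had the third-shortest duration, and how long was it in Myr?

Durations: Terreneuvian 17.8; Cisuralian 25.89; Pleistocene 2.5683; Miocene 17.697; Holocene 0.0117 Myr.
Sorted shortest-first: Holocene (0.0117), Pleistocene (2.5683), Miocene (17.697), Terreneuvian (17.8), Cisuralian (25.89).
The third shortest is Miocene at 17.697 Myr.

Miocene, 17.697 million years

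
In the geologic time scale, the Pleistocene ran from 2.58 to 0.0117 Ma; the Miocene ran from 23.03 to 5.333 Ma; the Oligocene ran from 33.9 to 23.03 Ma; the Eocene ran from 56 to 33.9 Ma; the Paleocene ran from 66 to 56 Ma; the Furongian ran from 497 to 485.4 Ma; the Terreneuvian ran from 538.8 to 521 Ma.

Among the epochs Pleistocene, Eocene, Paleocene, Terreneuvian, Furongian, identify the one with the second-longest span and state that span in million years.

Start − end for each: Pleistocene 2.58 − 0.0117 = 2.5683; Eocene 56 − 33.9 = 22.1; Paleocene 66 − 56 = 10; Terreneuvian 538.8 − 521 = 17.8; Furongian 497 − 485.4 = 11.6.
Ranking these from longest: Eocene > Terreneuvian > Furongian > Paleocene > Pleistocene.
Position 2 in that ranking is Terreneuvian, which lasted 17.8 Myr.

Terreneuvian, 17.8 million years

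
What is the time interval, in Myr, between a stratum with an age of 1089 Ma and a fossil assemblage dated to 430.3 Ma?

1089 − 430.3 = 658.7 million years.

658.7 million years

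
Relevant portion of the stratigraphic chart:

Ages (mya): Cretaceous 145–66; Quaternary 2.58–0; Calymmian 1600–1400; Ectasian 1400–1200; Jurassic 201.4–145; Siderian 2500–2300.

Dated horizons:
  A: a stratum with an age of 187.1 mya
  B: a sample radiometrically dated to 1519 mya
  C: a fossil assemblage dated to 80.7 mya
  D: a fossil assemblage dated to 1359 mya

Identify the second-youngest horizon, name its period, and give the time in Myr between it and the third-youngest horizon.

Smaller Ma means younger, so youngest first: C 80.7 < A 187.1 < D 1359 < B 1519.
Counting 2 along gives A (187.1 Ma); the excerpt puts that inside the Jurassic, 201.4–145 Ma.
Next in line is D (1359 Ma), and 1359 − 187.1 = 1171.9 Myr.

A, in the Jurassic; 1171.9 million years to D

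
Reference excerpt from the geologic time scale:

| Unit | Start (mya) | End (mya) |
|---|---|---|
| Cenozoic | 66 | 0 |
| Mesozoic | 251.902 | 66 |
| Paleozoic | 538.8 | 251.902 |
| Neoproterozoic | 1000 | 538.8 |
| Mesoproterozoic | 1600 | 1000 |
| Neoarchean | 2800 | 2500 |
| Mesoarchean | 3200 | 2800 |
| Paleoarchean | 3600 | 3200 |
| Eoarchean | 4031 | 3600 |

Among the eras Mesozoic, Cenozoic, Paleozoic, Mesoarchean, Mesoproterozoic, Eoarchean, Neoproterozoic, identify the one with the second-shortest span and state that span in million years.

Mesozoic, 185.902 million years

Durations: Mesozoic 185.902; Cenozoic 66; Paleozoic 286.898; Mesoarchean 400; Mesoproterozoic 600; Eoarchean 431; Neoproterozoic 461.2 Myr.
Sorted shortest-first: Cenozoic (66), Mesozoic (185.902), Paleozoic (286.898), Mesoarchean (400), Eoarchean (431), Neoproterozoic (461.2), Mesoproterozoic (600).
The second shortest is Mesozoic at 185.902 Myr.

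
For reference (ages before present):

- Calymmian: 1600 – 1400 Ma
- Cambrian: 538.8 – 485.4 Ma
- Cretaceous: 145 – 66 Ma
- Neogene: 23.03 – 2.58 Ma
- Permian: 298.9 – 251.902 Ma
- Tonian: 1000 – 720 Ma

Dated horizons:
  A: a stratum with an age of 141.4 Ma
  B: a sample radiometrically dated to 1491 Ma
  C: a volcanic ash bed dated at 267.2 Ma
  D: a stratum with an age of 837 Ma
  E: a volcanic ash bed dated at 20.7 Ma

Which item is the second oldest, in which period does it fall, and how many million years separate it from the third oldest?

D, in the Tonian; 569.8 million years to C

Sorted oldest-first by Ma: B (1491), D (837), C (267.2), A (141.4), E (20.7).
The second oldest is D at 837 Ma, which lies in 1000–720 Ma: the Tonian.
The third oldest is C at 267.2 Ma; separation = |837 − 267.2| = 569.8 Myr.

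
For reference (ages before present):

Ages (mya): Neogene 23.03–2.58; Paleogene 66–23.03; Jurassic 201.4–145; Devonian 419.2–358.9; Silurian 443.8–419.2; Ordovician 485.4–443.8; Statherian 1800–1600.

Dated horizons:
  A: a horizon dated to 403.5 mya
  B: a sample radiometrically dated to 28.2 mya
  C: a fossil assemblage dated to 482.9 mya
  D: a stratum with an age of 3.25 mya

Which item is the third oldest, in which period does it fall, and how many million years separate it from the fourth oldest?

B, in the Paleogene; 24.95 million years to D

Larger Ma means older, so oldest first: C 482.9 > A 403.5 > B 28.2 > D 3.25.
Counting 3 along gives B (28.2 Ma); the excerpt puts that inside the Paleogene, 66–23.03 Ma.
Next in line is D (3.25 Ma), and 28.2 − 3.25 = 24.95 Myr.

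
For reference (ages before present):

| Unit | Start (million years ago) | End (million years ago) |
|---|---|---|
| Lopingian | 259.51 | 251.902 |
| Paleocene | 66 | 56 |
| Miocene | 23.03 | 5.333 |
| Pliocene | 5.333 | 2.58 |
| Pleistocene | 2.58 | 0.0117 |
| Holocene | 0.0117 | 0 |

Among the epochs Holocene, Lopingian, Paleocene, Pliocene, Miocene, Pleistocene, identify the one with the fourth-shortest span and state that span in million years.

Lopingian, 7.608 million years

Durations: Holocene 0.0117; Lopingian 7.608; Paleocene 10; Pliocene 2.753; Miocene 17.697; Pleistocene 2.5683 Myr.
Sorted shortest-first: Holocene (0.0117), Pleistocene (2.5683), Pliocene (2.753), Lopingian (7.608), Paleocene (10), Miocene (17.697).
The fourth shortest is Lopingian at 7.608 Myr.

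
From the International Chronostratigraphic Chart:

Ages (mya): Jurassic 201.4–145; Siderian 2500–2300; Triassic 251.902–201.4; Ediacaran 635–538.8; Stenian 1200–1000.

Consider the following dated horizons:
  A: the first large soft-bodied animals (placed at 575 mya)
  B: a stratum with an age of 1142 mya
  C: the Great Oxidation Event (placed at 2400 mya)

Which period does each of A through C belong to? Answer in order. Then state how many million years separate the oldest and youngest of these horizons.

A — Ediacaran; B — Stenian; C — Siderian; span 1825 million years

Match each age against the start–end ranges in the excerpt: A = 575 Ma → Ediacaran (635–538.8); B = 1142 Ma → Stenian (1200–1000); C = 2400 Ma → Siderian (2500–2300).
The largest age is 2400 Ma and the smallest is 575 Ma; their difference is 1825 Myr.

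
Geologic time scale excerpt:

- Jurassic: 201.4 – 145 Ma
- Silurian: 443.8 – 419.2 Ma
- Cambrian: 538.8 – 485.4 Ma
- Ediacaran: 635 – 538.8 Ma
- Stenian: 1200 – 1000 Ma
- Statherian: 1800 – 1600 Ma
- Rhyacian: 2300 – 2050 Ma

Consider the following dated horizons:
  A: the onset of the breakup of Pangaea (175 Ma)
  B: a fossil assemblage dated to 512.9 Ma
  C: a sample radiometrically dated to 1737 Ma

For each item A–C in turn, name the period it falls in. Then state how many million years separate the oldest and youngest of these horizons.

A — Jurassic; B — Cambrian; C — Statherian; span 1562 million years

A: 175 Ma lies in 201.4–145 Ma, so Jurassic.
B: 512.9 Ma lies in 538.8–485.4 Ma, so Cambrian.
C: 1737 Ma lies in 1800–1600 Ma, so Statherian.
Oldest = 1737 Ma, youngest = 175 Ma → span 1562 Myr.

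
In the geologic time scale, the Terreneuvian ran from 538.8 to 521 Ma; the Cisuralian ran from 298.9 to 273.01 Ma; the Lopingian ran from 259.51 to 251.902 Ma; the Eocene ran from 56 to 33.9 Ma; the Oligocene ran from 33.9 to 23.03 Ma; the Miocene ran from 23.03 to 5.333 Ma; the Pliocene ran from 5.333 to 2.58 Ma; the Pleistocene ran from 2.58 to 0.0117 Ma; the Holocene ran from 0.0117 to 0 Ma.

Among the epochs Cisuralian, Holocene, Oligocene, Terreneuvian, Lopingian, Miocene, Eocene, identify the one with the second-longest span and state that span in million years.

Start − end for each: Cisuralian 298.9 − 273.01 = 25.89; Holocene 0.0117 − 0 = 0.0117; Oligocene 33.9 − 23.03 = 10.87; Terreneuvian 538.8 − 521 = 17.8; Lopingian 259.51 − 251.902 = 7.608; Miocene 23.03 − 5.333 = 17.697; Eocene 56 − 33.9 = 22.1.
Ranking these from longest: Cisuralian > Eocene > Terreneuvian > Miocene > Oligocene > Lopingian > Holocene.
Position 2 in that ranking is Eocene, which lasted 22.1 Myr.

Eocene, 22.1 million years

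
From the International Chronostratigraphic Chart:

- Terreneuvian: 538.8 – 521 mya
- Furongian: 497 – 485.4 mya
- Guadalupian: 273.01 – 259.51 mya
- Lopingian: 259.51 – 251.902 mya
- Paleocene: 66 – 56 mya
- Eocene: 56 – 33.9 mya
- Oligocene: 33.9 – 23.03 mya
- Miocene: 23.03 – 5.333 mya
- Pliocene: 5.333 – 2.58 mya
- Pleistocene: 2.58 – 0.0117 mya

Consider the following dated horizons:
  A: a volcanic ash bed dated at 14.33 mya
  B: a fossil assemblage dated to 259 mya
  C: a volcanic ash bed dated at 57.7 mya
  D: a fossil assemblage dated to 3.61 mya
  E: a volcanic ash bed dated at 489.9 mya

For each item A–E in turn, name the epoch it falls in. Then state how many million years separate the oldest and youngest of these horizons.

A: 14.33 Ma lies in 23.03–5.333 Ma, so Miocene.
B: 259 Ma lies in 259.51–251.902 Ma, so Lopingian.
C: 57.7 Ma lies in 66–56 Ma, so Paleocene.
D: 3.61 Ma lies in 5.333–2.58 Ma, so Pliocene.
E: 489.9 Ma lies in 497–485.4 Ma, so Furongian.
Oldest = 489.9 Ma, youngest = 3.61 Ma → span 486.29 Myr.

A — Miocene; B — Lopingian; C — Paleocene; D — Pliocene; E — Furongian; span 486.29 million years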